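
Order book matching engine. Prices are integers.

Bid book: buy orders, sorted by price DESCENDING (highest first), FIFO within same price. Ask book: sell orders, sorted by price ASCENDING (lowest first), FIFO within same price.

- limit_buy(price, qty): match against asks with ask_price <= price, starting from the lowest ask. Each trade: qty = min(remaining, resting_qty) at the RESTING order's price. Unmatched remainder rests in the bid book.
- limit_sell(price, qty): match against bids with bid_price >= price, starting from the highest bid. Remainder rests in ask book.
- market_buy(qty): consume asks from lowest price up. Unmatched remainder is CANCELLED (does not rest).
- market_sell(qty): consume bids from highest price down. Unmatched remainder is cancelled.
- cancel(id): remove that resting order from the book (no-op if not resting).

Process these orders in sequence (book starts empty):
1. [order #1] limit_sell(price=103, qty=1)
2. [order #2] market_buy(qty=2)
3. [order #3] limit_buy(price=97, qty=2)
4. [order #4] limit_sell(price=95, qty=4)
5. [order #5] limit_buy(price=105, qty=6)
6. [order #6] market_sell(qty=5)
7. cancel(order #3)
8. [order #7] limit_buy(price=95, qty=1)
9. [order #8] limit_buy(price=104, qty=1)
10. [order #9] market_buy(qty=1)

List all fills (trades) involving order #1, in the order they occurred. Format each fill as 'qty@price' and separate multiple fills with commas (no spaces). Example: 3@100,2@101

Answer: 1@103

Derivation:
After op 1 [order #1] limit_sell(price=103, qty=1): fills=none; bids=[-] asks=[#1:1@103]
After op 2 [order #2] market_buy(qty=2): fills=#2x#1:1@103; bids=[-] asks=[-]
After op 3 [order #3] limit_buy(price=97, qty=2): fills=none; bids=[#3:2@97] asks=[-]
After op 4 [order #4] limit_sell(price=95, qty=4): fills=#3x#4:2@97; bids=[-] asks=[#4:2@95]
After op 5 [order #5] limit_buy(price=105, qty=6): fills=#5x#4:2@95; bids=[#5:4@105] asks=[-]
After op 6 [order #6] market_sell(qty=5): fills=#5x#6:4@105; bids=[-] asks=[-]
After op 7 cancel(order #3): fills=none; bids=[-] asks=[-]
After op 8 [order #7] limit_buy(price=95, qty=1): fills=none; bids=[#7:1@95] asks=[-]
After op 9 [order #8] limit_buy(price=104, qty=1): fills=none; bids=[#8:1@104 #7:1@95] asks=[-]
After op 10 [order #9] market_buy(qty=1): fills=none; bids=[#8:1@104 #7:1@95] asks=[-]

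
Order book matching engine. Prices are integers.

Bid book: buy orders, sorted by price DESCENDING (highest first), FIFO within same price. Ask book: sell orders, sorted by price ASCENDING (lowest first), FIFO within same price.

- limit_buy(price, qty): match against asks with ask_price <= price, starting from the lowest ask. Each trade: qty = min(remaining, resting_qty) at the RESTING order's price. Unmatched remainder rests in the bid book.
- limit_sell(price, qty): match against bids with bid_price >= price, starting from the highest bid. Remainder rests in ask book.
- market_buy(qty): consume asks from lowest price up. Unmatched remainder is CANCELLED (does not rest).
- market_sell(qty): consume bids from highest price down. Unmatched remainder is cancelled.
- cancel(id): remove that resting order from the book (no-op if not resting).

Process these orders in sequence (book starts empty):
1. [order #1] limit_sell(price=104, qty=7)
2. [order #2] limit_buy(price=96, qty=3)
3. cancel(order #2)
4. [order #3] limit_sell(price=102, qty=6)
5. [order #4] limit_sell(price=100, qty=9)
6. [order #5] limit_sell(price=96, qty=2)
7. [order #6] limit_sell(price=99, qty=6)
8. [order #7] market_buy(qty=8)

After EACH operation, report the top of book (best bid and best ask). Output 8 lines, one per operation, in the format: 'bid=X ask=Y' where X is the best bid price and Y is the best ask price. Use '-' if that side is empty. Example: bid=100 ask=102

Answer: bid=- ask=104
bid=96 ask=104
bid=- ask=104
bid=- ask=102
bid=- ask=100
bid=- ask=96
bid=- ask=96
bid=- ask=100

Derivation:
After op 1 [order #1] limit_sell(price=104, qty=7): fills=none; bids=[-] asks=[#1:7@104]
After op 2 [order #2] limit_buy(price=96, qty=3): fills=none; bids=[#2:3@96] asks=[#1:7@104]
After op 3 cancel(order #2): fills=none; bids=[-] asks=[#1:7@104]
After op 4 [order #3] limit_sell(price=102, qty=6): fills=none; bids=[-] asks=[#3:6@102 #1:7@104]
After op 5 [order #4] limit_sell(price=100, qty=9): fills=none; bids=[-] asks=[#4:9@100 #3:6@102 #1:7@104]
After op 6 [order #5] limit_sell(price=96, qty=2): fills=none; bids=[-] asks=[#5:2@96 #4:9@100 #3:6@102 #1:7@104]
After op 7 [order #6] limit_sell(price=99, qty=6): fills=none; bids=[-] asks=[#5:2@96 #6:6@99 #4:9@100 #3:6@102 #1:7@104]
After op 8 [order #7] market_buy(qty=8): fills=#7x#5:2@96 #7x#6:6@99; bids=[-] asks=[#4:9@100 #3:6@102 #1:7@104]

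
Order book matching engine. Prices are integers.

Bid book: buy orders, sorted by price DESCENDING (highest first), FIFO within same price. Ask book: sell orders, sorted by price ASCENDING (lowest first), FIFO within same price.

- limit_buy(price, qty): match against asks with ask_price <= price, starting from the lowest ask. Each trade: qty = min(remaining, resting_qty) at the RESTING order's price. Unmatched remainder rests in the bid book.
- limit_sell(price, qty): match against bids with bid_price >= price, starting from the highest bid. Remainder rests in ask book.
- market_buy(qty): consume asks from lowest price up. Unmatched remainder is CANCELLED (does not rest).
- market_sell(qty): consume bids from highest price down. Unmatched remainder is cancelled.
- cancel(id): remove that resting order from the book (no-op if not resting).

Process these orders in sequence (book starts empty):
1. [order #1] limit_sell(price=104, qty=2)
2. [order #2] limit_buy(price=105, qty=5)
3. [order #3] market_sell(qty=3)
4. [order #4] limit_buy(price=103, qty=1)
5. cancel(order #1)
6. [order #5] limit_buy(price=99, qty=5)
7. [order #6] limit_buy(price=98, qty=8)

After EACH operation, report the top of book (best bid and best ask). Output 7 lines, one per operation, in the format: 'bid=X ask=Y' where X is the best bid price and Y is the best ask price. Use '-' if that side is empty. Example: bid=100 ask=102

After op 1 [order #1] limit_sell(price=104, qty=2): fills=none; bids=[-] asks=[#1:2@104]
After op 2 [order #2] limit_buy(price=105, qty=5): fills=#2x#1:2@104; bids=[#2:3@105] asks=[-]
After op 3 [order #3] market_sell(qty=3): fills=#2x#3:3@105; bids=[-] asks=[-]
After op 4 [order #4] limit_buy(price=103, qty=1): fills=none; bids=[#4:1@103] asks=[-]
After op 5 cancel(order #1): fills=none; bids=[#4:1@103] asks=[-]
After op 6 [order #5] limit_buy(price=99, qty=5): fills=none; bids=[#4:1@103 #5:5@99] asks=[-]
After op 7 [order #6] limit_buy(price=98, qty=8): fills=none; bids=[#4:1@103 #5:5@99 #6:8@98] asks=[-]

Answer: bid=- ask=104
bid=105 ask=-
bid=- ask=-
bid=103 ask=-
bid=103 ask=-
bid=103 ask=-
bid=103 ask=-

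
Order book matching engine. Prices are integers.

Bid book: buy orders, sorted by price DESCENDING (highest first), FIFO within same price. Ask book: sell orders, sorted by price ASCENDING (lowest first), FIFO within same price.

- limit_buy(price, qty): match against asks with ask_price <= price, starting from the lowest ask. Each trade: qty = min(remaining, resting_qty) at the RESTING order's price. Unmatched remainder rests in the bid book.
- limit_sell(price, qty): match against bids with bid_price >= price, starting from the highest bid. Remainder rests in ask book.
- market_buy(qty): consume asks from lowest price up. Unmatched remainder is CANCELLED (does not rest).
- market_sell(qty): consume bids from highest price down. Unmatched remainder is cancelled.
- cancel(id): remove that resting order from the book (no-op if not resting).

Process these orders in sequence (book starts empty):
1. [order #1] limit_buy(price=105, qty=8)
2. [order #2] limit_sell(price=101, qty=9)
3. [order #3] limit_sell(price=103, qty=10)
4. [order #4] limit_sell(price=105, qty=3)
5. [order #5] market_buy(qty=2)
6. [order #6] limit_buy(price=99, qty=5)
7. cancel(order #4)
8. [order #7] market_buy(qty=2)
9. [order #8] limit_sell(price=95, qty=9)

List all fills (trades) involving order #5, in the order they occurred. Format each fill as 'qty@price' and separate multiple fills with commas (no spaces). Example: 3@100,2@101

After op 1 [order #1] limit_buy(price=105, qty=8): fills=none; bids=[#1:8@105] asks=[-]
After op 2 [order #2] limit_sell(price=101, qty=9): fills=#1x#2:8@105; bids=[-] asks=[#2:1@101]
After op 3 [order #3] limit_sell(price=103, qty=10): fills=none; bids=[-] asks=[#2:1@101 #3:10@103]
After op 4 [order #4] limit_sell(price=105, qty=3): fills=none; bids=[-] asks=[#2:1@101 #3:10@103 #4:3@105]
After op 5 [order #5] market_buy(qty=2): fills=#5x#2:1@101 #5x#3:1@103; bids=[-] asks=[#3:9@103 #4:3@105]
After op 6 [order #6] limit_buy(price=99, qty=5): fills=none; bids=[#6:5@99] asks=[#3:9@103 #4:3@105]
After op 7 cancel(order #4): fills=none; bids=[#6:5@99] asks=[#3:9@103]
After op 8 [order #7] market_buy(qty=2): fills=#7x#3:2@103; bids=[#6:5@99] asks=[#3:7@103]
After op 9 [order #8] limit_sell(price=95, qty=9): fills=#6x#8:5@99; bids=[-] asks=[#8:4@95 #3:7@103]

Answer: 1@101,1@103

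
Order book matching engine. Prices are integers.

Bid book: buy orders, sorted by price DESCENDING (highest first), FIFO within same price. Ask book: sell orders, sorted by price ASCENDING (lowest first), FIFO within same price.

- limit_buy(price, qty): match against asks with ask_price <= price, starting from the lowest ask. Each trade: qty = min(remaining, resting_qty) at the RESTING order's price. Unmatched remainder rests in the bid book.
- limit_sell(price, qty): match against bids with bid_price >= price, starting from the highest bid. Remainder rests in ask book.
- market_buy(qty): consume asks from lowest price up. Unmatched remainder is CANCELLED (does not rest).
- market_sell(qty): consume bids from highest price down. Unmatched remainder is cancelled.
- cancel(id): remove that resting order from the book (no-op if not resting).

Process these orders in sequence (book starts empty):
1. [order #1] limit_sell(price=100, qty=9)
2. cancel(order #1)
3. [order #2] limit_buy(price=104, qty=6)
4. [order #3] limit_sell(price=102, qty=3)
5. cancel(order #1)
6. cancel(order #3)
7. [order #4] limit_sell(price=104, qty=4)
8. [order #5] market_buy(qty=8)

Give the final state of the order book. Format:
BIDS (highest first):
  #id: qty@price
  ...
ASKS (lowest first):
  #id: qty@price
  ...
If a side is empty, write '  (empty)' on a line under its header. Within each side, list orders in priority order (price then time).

Answer: BIDS (highest first):
  (empty)
ASKS (lowest first):
  (empty)

Derivation:
After op 1 [order #1] limit_sell(price=100, qty=9): fills=none; bids=[-] asks=[#1:9@100]
After op 2 cancel(order #1): fills=none; bids=[-] asks=[-]
After op 3 [order #2] limit_buy(price=104, qty=6): fills=none; bids=[#2:6@104] asks=[-]
After op 4 [order #3] limit_sell(price=102, qty=3): fills=#2x#3:3@104; bids=[#2:3@104] asks=[-]
After op 5 cancel(order #1): fills=none; bids=[#2:3@104] asks=[-]
After op 6 cancel(order #3): fills=none; bids=[#2:3@104] asks=[-]
After op 7 [order #4] limit_sell(price=104, qty=4): fills=#2x#4:3@104; bids=[-] asks=[#4:1@104]
After op 8 [order #5] market_buy(qty=8): fills=#5x#4:1@104; bids=[-] asks=[-]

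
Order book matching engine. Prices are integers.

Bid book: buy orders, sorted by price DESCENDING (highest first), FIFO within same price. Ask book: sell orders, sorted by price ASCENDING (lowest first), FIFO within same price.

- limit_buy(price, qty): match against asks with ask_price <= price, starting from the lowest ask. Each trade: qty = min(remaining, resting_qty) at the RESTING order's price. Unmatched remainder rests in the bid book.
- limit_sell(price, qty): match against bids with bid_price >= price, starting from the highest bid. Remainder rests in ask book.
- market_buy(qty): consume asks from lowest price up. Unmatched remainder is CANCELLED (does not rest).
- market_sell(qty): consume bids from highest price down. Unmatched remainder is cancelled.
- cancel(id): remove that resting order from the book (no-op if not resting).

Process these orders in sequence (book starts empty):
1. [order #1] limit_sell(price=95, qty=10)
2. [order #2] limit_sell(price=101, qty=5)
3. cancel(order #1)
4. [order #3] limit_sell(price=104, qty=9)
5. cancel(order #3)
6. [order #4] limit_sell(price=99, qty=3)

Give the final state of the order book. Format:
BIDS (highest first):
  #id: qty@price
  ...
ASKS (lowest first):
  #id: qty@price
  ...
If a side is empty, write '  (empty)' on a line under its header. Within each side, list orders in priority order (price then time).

After op 1 [order #1] limit_sell(price=95, qty=10): fills=none; bids=[-] asks=[#1:10@95]
After op 2 [order #2] limit_sell(price=101, qty=5): fills=none; bids=[-] asks=[#1:10@95 #2:5@101]
After op 3 cancel(order #1): fills=none; bids=[-] asks=[#2:5@101]
After op 4 [order #3] limit_sell(price=104, qty=9): fills=none; bids=[-] asks=[#2:5@101 #3:9@104]
After op 5 cancel(order #3): fills=none; bids=[-] asks=[#2:5@101]
After op 6 [order #4] limit_sell(price=99, qty=3): fills=none; bids=[-] asks=[#4:3@99 #2:5@101]

Answer: BIDS (highest first):
  (empty)
ASKS (lowest first):
  #4: 3@99
  #2: 5@101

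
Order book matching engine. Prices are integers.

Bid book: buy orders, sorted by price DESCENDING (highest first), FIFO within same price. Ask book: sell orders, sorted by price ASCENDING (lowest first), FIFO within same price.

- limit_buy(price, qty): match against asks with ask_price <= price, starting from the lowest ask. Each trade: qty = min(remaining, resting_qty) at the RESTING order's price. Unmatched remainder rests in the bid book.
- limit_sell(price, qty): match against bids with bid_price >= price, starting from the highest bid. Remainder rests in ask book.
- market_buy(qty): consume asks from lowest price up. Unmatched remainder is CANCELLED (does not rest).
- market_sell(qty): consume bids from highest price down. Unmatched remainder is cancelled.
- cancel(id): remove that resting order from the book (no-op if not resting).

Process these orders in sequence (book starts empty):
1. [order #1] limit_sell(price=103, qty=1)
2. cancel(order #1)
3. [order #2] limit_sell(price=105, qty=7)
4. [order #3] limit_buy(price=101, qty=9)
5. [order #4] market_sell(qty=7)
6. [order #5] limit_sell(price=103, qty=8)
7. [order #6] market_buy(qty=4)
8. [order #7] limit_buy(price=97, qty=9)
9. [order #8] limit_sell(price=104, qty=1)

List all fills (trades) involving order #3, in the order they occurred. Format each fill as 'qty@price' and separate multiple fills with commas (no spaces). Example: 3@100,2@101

After op 1 [order #1] limit_sell(price=103, qty=1): fills=none; bids=[-] asks=[#1:1@103]
After op 2 cancel(order #1): fills=none; bids=[-] asks=[-]
After op 3 [order #2] limit_sell(price=105, qty=7): fills=none; bids=[-] asks=[#2:7@105]
After op 4 [order #3] limit_buy(price=101, qty=9): fills=none; bids=[#3:9@101] asks=[#2:7@105]
After op 5 [order #4] market_sell(qty=7): fills=#3x#4:7@101; bids=[#3:2@101] asks=[#2:7@105]
After op 6 [order #5] limit_sell(price=103, qty=8): fills=none; bids=[#3:2@101] asks=[#5:8@103 #2:7@105]
After op 7 [order #6] market_buy(qty=4): fills=#6x#5:4@103; bids=[#3:2@101] asks=[#5:4@103 #2:7@105]
After op 8 [order #7] limit_buy(price=97, qty=9): fills=none; bids=[#3:2@101 #7:9@97] asks=[#5:4@103 #2:7@105]
After op 9 [order #8] limit_sell(price=104, qty=1): fills=none; bids=[#3:2@101 #7:9@97] asks=[#5:4@103 #8:1@104 #2:7@105]

Answer: 7@101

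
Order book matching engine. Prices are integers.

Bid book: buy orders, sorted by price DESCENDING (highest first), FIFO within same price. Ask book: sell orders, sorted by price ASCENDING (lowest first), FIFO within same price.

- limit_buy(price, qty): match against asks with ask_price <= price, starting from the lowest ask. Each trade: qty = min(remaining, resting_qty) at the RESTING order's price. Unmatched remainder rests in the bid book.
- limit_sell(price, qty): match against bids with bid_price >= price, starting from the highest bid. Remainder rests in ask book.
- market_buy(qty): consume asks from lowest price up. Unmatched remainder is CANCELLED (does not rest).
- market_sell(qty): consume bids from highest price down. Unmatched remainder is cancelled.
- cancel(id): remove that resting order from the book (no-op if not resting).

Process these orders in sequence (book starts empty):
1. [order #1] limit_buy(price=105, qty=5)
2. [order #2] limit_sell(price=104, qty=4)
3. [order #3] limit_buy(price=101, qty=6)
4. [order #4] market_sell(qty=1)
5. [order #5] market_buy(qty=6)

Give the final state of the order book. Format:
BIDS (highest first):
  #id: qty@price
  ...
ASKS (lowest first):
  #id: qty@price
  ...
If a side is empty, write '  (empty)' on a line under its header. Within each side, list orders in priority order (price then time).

After op 1 [order #1] limit_buy(price=105, qty=5): fills=none; bids=[#1:5@105] asks=[-]
After op 2 [order #2] limit_sell(price=104, qty=4): fills=#1x#2:4@105; bids=[#1:1@105] asks=[-]
After op 3 [order #3] limit_buy(price=101, qty=6): fills=none; bids=[#1:1@105 #3:6@101] asks=[-]
After op 4 [order #4] market_sell(qty=1): fills=#1x#4:1@105; bids=[#3:6@101] asks=[-]
After op 5 [order #5] market_buy(qty=6): fills=none; bids=[#3:6@101] asks=[-]

Answer: BIDS (highest first):
  #3: 6@101
ASKS (lowest first):
  (empty)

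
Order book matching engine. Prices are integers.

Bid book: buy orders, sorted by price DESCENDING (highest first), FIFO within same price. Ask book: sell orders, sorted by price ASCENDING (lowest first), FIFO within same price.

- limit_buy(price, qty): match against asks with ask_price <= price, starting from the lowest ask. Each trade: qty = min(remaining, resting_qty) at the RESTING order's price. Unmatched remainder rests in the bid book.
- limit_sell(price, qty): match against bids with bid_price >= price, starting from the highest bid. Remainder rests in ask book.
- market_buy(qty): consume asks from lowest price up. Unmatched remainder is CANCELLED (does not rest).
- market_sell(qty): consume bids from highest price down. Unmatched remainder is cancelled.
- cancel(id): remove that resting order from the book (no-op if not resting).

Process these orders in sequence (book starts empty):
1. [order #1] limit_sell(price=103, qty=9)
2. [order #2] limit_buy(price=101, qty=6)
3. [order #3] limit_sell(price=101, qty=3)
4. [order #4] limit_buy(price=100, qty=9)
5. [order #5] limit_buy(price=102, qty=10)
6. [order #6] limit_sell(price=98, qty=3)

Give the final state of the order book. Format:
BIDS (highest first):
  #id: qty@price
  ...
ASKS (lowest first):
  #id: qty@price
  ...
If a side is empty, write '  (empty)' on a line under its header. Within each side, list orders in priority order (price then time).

Answer: BIDS (highest first):
  #5: 7@102
  #2: 3@101
  #4: 9@100
ASKS (lowest first):
  #1: 9@103

Derivation:
After op 1 [order #1] limit_sell(price=103, qty=9): fills=none; bids=[-] asks=[#1:9@103]
After op 2 [order #2] limit_buy(price=101, qty=6): fills=none; bids=[#2:6@101] asks=[#1:9@103]
After op 3 [order #3] limit_sell(price=101, qty=3): fills=#2x#3:3@101; bids=[#2:3@101] asks=[#1:9@103]
After op 4 [order #4] limit_buy(price=100, qty=9): fills=none; bids=[#2:3@101 #4:9@100] asks=[#1:9@103]
After op 5 [order #5] limit_buy(price=102, qty=10): fills=none; bids=[#5:10@102 #2:3@101 #4:9@100] asks=[#1:9@103]
After op 6 [order #6] limit_sell(price=98, qty=3): fills=#5x#6:3@102; bids=[#5:7@102 #2:3@101 #4:9@100] asks=[#1:9@103]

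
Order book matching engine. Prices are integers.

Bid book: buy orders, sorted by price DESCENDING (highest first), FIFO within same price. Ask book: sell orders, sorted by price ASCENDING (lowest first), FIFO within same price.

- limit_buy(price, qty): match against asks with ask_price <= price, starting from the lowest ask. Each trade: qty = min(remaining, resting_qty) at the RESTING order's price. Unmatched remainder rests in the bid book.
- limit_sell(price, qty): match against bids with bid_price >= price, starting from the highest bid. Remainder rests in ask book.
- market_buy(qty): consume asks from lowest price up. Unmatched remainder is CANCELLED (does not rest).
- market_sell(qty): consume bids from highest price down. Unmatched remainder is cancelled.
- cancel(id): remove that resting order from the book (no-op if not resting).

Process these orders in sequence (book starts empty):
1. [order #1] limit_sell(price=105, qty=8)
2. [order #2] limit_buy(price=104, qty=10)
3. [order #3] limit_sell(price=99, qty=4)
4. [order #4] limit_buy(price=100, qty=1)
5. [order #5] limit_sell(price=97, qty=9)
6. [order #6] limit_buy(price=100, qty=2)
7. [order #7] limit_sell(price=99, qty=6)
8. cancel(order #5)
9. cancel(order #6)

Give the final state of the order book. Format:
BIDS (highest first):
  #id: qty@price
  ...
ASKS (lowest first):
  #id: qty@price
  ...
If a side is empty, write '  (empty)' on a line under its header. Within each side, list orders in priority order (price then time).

Answer: BIDS (highest first):
  (empty)
ASKS (lowest first):
  #7: 6@99
  #1: 8@105

Derivation:
After op 1 [order #1] limit_sell(price=105, qty=8): fills=none; bids=[-] asks=[#1:8@105]
After op 2 [order #2] limit_buy(price=104, qty=10): fills=none; bids=[#2:10@104] asks=[#1:8@105]
After op 3 [order #3] limit_sell(price=99, qty=4): fills=#2x#3:4@104; bids=[#2:6@104] asks=[#1:8@105]
After op 4 [order #4] limit_buy(price=100, qty=1): fills=none; bids=[#2:6@104 #4:1@100] asks=[#1:8@105]
After op 5 [order #5] limit_sell(price=97, qty=9): fills=#2x#5:6@104 #4x#5:1@100; bids=[-] asks=[#5:2@97 #1:8@105]
After op 6 [order #6] limit_buy(price=100, qty=2): fills=#6x#5:2@97; bids=[-] asks=[#1:8@105]
After op 7 [order #7] limit_sell(price=99, qty=6): fills=none; bids=[-] asks=[#7:6@99 #1:8@105]
After op 8 cancel(order #5): fills=none; bids=[-] asks=[#7:6@99 #1:8@105]
After op 9 cancel(order #6): fills=none; bids=[-] asks=[#7:6@99 #1:8@105]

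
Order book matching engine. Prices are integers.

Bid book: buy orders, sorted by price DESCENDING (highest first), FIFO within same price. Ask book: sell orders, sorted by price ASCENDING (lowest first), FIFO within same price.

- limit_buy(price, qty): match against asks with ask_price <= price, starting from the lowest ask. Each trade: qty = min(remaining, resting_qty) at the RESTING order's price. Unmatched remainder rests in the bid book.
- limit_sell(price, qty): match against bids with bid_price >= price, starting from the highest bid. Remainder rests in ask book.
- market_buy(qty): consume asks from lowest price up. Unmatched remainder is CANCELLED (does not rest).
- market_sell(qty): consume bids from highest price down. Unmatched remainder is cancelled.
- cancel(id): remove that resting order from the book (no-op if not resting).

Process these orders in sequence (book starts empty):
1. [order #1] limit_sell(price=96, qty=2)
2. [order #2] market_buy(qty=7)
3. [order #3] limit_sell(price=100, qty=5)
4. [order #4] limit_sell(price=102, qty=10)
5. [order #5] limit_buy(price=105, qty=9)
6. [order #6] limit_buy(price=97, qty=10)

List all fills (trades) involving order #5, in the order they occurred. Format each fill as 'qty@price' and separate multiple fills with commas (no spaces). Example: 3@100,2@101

Answer: 5@100,4@102

Derivation:
After op 1 [order #1] limit_sell(price=96, qty=2): fills=none; bids=[-] asks=[#1:2@96]
After op 2 [order #2] market_buy(qty=7): fills=#2x#1:2@96; bids=[-] asks=[-]
After op 3 [order #3] limit_sell(price=100, qty=5): fills=none; bids=[-] asks=[#3:5@100]
After op 4 [order #4] limit_sell(price=102, qty=10): fills=none; bids=[-] asks=[#3:5@100 #4:10@102]
After op 5 [order #5] limit_buy(price=105, qty=9): fills=#5x#3:5@100 #5x#4:4@102; bids=[-] asks=[#4:6@102]
After op 6 [order #6] limit_buy(price=97, qty=10): fills=none; bids=[#6:10@97] asks=[#4:6@102]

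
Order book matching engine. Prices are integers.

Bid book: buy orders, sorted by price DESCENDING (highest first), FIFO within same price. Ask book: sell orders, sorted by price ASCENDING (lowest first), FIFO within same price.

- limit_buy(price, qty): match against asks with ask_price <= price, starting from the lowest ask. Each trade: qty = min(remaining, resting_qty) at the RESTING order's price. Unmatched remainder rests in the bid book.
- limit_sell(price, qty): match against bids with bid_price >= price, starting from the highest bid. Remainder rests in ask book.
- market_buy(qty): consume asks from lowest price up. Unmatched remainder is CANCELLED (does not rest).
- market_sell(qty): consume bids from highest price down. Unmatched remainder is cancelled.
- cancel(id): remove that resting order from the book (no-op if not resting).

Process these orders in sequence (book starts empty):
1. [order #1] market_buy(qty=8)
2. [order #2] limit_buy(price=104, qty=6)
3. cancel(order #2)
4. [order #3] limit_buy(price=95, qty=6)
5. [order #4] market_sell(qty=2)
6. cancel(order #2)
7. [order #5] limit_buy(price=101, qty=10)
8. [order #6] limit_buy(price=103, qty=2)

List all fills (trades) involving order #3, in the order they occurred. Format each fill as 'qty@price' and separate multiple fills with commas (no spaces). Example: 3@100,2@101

After op 1 [order #1] market_buy(qty=8): fills=none; bids=[-] asks=[-]
After op 2 [order #2] limit_buy(price=104, qty=6): fills=none; bids=[#2:6@104] asks=[-]
After op 3 cancel(order #2): fills=none; bids=[-] asks=[-]
After op 4 [order #3] limit_buy(price=95, qty=6): fills=none; bids=[#3:6@95] asks=[-]
After op 5 [order #4] market_sell(qty=2): fills=#3x#4:2@95; bids=[#3:4@95] asks=[-]
After op 6 cancel(order #2): fills=none; bids=[#3:4@95] asks=[-]
After op 7 [order #5] limit_buy(price=101, qty=10): fills=none; bids=[#5:10@101 #3:4@95] asks=[-]
After op 8 [order #6] limit_buy(price=103, qty=2): fills=none; bids=[#6:2@103 #5:10@101 #3:4@95] asks=[-]

Answer: 2@95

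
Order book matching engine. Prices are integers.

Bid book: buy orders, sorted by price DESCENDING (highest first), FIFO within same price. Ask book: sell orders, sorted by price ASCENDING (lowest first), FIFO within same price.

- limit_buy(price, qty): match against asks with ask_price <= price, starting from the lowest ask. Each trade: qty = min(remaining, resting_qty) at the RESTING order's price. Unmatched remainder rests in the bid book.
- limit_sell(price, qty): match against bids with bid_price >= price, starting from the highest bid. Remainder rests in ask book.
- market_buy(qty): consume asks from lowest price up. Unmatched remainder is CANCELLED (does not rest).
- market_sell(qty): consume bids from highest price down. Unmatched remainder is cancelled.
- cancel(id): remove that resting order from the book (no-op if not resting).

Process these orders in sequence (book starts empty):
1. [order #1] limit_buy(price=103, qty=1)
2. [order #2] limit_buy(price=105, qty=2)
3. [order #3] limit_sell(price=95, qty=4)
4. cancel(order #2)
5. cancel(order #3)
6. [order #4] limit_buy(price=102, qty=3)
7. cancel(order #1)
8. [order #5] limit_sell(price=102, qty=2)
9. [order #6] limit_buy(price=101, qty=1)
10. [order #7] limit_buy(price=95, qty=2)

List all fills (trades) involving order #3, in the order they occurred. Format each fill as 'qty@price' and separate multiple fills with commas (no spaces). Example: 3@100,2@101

After op 1 [order #1] limit_buy(price=103, qty=1): fills=none; bids=[#1:1@103] asks=[-]
After op 2 [order #2] limit_buy(price=105, qty=2): fills=none; bids=[#2:2@105 #1:1@103] asks=[-]
After op 3 [order #3] limit_sell(price=95, qty=4): fills=#2x#3:2@105 #1x#3:1@103; bids=[-] asks=[#3:1@95]
After op 4 cancel(order #2): fills=none; bids=[-] asks=[#3:1@95]
After op 5 cancel(order #3): fills=none; bids=[-] asks=[-]
After op 6 [order #4] limit_buy(price=102, qty=3): fills=none; bids=[#4:3@102] asks=[-]
After op 7 cancel(order #1): fills=none; bids=[#4:3@102] asks=[-]
After op 8 [order #5] limit_sell(price=102, qty=2): fills=#4x#5:2@102; bids=[#4:1@102] asks=[-]
After op 9 [order #6] limit_buy(price=101, qty=1): fills=none; bids=[#4:1@102 #6:1@101] asks=[-]
After op 10 [order #7] limit_buy(price=95, qty=2): fills=none; bids=[#4:1@102 #6:1@101 #7:2@95] asks=[-]

Answer: 2@105,1@103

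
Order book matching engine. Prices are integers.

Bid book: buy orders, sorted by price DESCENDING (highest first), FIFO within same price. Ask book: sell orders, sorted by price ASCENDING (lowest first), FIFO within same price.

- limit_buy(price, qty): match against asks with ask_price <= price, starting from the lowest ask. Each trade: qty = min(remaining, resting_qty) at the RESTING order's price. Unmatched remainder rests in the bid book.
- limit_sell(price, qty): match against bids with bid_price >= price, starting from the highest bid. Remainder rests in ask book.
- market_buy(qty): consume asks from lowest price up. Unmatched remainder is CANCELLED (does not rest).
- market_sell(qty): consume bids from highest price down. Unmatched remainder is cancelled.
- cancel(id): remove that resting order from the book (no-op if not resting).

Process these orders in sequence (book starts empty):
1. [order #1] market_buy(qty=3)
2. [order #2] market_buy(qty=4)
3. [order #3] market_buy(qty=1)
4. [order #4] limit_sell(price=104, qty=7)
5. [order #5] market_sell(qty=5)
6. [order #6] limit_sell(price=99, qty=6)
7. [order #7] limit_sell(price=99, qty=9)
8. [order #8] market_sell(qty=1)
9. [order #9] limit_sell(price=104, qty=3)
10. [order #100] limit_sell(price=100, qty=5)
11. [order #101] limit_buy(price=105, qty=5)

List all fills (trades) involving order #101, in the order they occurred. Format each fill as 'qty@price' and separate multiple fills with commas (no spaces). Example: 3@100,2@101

After op 1 [order #1] market_buy(qty=3): fills=none; bids=[-] asks=[-]
After op 2 [order #2] market_buy(qty=4): fills=none; bids=[-] asks=[-]
After op 3 [order #3] market_buy(qty=1): fills=none; bids=[-] asks=[-]
After op 4 [order #4] limit_sell(price=104, qty=7): fills=none; bids=[-] asks=[#4:7@104]
After op 5 [order #5] market_sell(qty=5): fills=none; bids=[-] asks=[#4:7@104]
After op 6 [order #6] limit_sell(price=99, qty=6): fills=none; bids=[-] asks=[#6:6@99 #4:7@104]
After op 7 [order #7] limit_sell(price=99, qty=9): fills=none; bids=[-] asks=[#6:6@99 #7:9@99 #4:7@104]
After op 8 [order #8] market_sell(qty=1): fills=none; bids=[-] asks=[#6:6@99 #7:9@99 #4:7@104]
After op 9 [order #9] limit_sell(price=104, qty=3): fills=none; bids=[-] asks=[#6:6@99 #7:9@99 #4:7@104 #9:3@104]
After op 10 [order #100] limit_sell(price=100, qty=5): fills=none; bids=[-] asks=[#6:6@99 #7:9@99 #100:5@100 #4:7@104 #9:3@104]
After op 11 [order #101] limit_buy(price=105, qty=5): fills=#101x#6:5@99; bids=[-] asks=[#6:1@99 #7:9@99 #100:5@100 #4:7@104 #9:3@104]

Answer: 5@99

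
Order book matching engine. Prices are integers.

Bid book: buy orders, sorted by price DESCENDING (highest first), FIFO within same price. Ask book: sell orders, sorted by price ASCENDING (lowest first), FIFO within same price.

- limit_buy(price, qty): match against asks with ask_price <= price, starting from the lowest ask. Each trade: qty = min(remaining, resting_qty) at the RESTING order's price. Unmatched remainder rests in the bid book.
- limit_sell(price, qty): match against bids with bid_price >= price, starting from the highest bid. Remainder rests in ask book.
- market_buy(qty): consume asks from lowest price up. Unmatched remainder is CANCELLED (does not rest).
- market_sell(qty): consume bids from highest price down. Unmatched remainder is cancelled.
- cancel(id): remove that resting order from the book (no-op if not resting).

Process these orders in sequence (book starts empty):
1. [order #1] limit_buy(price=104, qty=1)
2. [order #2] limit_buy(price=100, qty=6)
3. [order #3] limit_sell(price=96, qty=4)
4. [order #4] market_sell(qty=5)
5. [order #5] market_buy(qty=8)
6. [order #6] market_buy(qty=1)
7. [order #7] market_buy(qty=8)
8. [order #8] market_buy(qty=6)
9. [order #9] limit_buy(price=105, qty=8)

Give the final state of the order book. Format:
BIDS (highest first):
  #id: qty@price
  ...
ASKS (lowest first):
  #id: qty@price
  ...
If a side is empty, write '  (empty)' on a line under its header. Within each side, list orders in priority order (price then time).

After op 1 [order #1] limit_buy(price=104, qty=1): fills=none; bids=[#1:1@104] asks=[-]
After op 2 [order #2] limit_buy(price=100, qty=6): fills=none; bids=[#1:1@104 #2:6@100] asks=[-]
After op 3 [order #3] limit_sell(price=96, qty=4): fills=#1x#3:1@104 #2x#3:3@100; bids=[#2:3@100] asks=[-]
After op 4 [order #4] market_sell(qty=5): fills=#2x#4:3@100; bids=[-] asks=[-]
After op 5 [order #5] market_buy(qty=8): fills=none; bids=[-] asks=[-]
After op 6 [order #6] market_buy(qty=1): fills=none; bids=[-] asks=[-]
After op 7 [order #7] market_buy(qty=8): fills=none; bids=[-] asks=[-]
After op 8 [order #8] market_buy(qty=6): fills=none; bids=[-] asks=[-]
After op 9 [order #9] limit_buy(price=105, qty=8): fills=none; bids=[#9:8@105] asks=[-]

Answer: BIDS (highest first):
  #9: 8@105
ASKS (lowest first):
  (empty)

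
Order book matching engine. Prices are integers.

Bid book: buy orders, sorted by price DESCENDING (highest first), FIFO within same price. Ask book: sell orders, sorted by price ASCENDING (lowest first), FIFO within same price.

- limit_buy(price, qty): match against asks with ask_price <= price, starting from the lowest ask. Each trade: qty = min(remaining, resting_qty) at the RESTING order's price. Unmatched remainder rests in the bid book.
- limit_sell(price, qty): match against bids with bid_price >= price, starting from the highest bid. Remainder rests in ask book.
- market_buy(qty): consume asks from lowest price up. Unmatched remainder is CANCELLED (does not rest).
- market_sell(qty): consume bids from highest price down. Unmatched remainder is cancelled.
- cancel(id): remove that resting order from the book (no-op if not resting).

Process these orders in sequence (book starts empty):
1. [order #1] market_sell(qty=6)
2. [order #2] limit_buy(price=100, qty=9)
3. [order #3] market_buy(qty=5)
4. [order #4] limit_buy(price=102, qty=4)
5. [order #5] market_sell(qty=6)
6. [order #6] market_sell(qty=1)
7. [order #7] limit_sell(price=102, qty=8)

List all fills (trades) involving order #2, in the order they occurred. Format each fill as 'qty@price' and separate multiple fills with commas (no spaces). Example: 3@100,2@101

After op 1 [order #1] market_sell(qty=6): fills=none; bids=[-] asks=[-]
After op 2 [order #2] limit_buy(price=100, qty=9): fills=none; bids=[#2:9@100] asks=[-]
After op 3 [order #3] market_buy(qty=5): fills=none; bids=[#2:9@100] asks=[-]
After op 4 [order #4] limit_buy(price=102, qty=4): fills=none; bids=[#4:4@102 #2:9@100] asks=[-]
After op 5 [order #5] market_sell(qty=6): fills=#4x#5:4@102 #2x#5:2@100; bids=[#2:7@100] asks=[-]
After op 6 [order #6] market_sell(qty=1): fills=#2x#6:1@100; bids=[#2:6@100] asks=[-]
After op 7 [order #7] limit_sell(price=102, qty=8): fills=none; bids=[#2:6@100] asks=[#7:8@102]

Answer: 2@100,1@100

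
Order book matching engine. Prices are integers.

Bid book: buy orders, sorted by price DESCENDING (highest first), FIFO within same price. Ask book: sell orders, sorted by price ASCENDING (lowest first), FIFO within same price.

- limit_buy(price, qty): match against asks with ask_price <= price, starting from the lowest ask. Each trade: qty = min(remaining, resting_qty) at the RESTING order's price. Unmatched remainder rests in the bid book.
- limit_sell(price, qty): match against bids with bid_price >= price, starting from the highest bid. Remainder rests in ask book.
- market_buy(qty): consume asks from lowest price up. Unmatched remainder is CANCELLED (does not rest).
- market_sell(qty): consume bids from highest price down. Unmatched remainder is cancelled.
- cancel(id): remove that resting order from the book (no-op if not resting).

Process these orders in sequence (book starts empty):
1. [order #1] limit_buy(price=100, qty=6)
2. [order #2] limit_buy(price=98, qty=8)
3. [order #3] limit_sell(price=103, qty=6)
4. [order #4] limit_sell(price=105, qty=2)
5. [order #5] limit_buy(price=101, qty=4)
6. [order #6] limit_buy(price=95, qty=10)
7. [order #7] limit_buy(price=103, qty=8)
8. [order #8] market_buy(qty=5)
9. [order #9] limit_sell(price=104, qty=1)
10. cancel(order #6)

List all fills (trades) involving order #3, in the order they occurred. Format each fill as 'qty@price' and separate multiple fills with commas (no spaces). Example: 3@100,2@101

After op 1 [order #1] limit_buy(price=100, qty=6): fills=none; bids=[#1:6@100] asks=[-]
After op 2 [order #2] limit_buy(price=98, qty=8): fills=none; bids=[#1:6@100 #2:8@98] asks=[-]
After op 3 [order #3] limit_sell(price=103, qty=6): fills=none; bids=[#1:6@100 #2:8@98] asks=[#3:6@103]
After op 4 [order #4] limit_sell(price=105, qty=2): fills=none; bids=[#1:6@100 #2:8@98] asks=[#3:6@103 #4:2@105]
After op 5 [order #5] limit_buy(price=101, qty=4): fills=none; bids=[#5:4@101 #1:6@100 #2:8@98] asks=[#3:6@103 #4:2@105]
After op 6 [order #6] limit_buy(price=95, qty=10): fills=none; bids=[#5:4@101 #1:6@100 #2:8@98 #6:10@95] asks=[#3:6@103 #4:2@105]
After op 7 [order #7] limit_buy(price=103, qty=8): fills=#7x#3:6@103; bids=[#7:2@103 #5:4@101 #1:6@100 #2:8@98 #6:10@95] asks=[#4:2@105]
After op 8 [order #8] market_buy(qty=5): fills=#8x#4:2@105; bids=[#7:2@103 #5:4@101 #1:6@100 #2:8@98 #6:10@95] asks=[-]
After op 9 [order #9] limit_sell(price=104, qty=1): fills=none; bids=[#7:2@103 #5:4@101 #1:6@100 #2:8@98 #6:10@95] asks=[#9:1@104]
After op 10 cancel(order #6): fills=none; bids=[#7:2@103 #5:4@101 #1:6@100 #2:8@98] asks=[#9:1@104]

Answer: 6@103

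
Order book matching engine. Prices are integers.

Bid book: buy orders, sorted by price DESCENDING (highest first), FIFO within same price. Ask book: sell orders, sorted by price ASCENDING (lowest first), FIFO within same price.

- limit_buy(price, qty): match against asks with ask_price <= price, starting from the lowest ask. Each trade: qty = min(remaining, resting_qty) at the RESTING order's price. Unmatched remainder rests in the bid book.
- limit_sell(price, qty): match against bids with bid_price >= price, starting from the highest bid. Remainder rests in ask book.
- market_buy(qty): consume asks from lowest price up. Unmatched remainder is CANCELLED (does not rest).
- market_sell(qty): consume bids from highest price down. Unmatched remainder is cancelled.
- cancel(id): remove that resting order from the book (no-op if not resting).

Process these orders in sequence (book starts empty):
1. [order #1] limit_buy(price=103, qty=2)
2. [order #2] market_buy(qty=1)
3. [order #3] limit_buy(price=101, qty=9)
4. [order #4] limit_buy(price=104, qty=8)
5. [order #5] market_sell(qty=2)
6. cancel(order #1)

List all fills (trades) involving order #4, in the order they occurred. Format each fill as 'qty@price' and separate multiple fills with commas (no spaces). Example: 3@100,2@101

After op 1 [order #1] limit_buy(price=103, qty=2): fills=none; bids=[#1:2@103] asks=[-]
After op 2 [order #2] market_buy(qty=1): fills=none; bids=[#1:2@103] asks=[-]
After op 3 [order #3] limit_buy(price=101, qty=9): fills=none; bids=[#1:2@103 #3:9@101] asks=[-]
After op 4 [order #4] limit_buy(price=104, qty=8): fills=none; bids=[#4:8@104 #1:2@103 #3:9@101] asks=[-]
After op 5 [order #5] market_sell(qty=2): fills=#4x#5:2@104; bids=[#4:6@104 #1:2@103 #3:9@101] asks=[-]
After op 6 cancel(order #1): fills=none; bids=[#4:6@104 #3:9@101] asks=[-]

Answer: 2@104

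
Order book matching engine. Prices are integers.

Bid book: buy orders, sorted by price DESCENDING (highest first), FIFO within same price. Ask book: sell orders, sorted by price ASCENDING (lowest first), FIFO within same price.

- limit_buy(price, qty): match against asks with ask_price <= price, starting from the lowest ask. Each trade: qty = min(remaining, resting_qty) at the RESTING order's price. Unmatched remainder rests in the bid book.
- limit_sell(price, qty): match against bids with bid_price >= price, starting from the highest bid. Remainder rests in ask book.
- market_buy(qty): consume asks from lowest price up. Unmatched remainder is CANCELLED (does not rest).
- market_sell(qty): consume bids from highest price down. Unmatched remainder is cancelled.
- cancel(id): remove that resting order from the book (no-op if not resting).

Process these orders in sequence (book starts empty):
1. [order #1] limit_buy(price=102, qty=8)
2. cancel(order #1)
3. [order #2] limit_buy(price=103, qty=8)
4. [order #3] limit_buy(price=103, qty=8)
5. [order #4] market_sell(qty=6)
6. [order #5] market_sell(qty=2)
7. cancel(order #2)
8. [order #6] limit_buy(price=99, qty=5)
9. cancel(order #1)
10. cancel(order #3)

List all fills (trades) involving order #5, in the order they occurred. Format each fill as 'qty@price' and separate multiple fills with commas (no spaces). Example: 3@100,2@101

Answer: 2@103

Derivation:
After op 1 [order #1] limit_buy(price=102, qty=8): fills=none; bids=[#1:8@102] asks=[-]
After op 2 cancel(order #1): fills=none; bids=[-] asks=[-]
After op 3 [order #2] limit_buy(price=103, qty=8): fills=none; bids=[#2:8@103] asks=[-]
After op 4 [order #3] limit_buy(price=103, qty=8): fills=none; bids=[#2:8@103 #3:8@103] asks=[-]
After op 5 [order #4] market_sell(qty=6): fills=#2x#4:6@103; bids=[#2:2@103 #3:8@103] asks=[-]
After op 6 [order #5] market_sell(qty=2): fills=#2x#5:2@103; bids=[#3:8@103] asks=[-]
After op 7 cancel(order #2): fills=none; bids=[#3:8@103] asks=[-]
After op 8 [order #6] limit_buy(price=99, qty=5): fills=none; bids=[#3:8@103 #6:5@99] asks=[-]
After op 9 cancel(order #1): fills=none; bids=[#3:8@103 #6:5@99] asks=[-]
After op 10 cancel(order #3): fills=none; bids=[#6:5@99] asks=[-]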